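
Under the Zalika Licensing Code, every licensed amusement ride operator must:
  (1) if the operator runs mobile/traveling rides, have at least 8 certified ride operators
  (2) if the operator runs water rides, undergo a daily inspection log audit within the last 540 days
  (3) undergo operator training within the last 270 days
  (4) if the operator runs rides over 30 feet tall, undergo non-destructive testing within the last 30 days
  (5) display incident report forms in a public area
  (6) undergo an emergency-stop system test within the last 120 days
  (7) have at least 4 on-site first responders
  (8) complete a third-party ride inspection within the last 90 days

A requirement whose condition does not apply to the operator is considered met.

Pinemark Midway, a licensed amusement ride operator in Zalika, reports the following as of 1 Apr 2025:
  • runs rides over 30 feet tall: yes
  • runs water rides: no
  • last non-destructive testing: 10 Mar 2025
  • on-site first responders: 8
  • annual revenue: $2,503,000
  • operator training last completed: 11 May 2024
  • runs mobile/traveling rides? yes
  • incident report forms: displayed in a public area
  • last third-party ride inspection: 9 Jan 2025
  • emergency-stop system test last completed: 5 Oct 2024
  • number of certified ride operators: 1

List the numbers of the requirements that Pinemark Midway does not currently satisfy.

1, 3, 6

1. condition 'runs mobile/traveling rides' holds; certified ride operators 1 < 8 → not met
2. condition 'runs water rides' does not hold → requirement n/a → met
3. operator training 325 days ago vs limit 270 → not met
4. condition 'runs rides over 30 feet tall' holds; non-destructive testing 22 days ago vs limit 30 → met
5. incident report forms present → met
6. emergency-stop system test 178 days ago vs limit 120 → not met
7. on-site first responders 8 ≥ 4 → met
8. third-party ride inspection 82 days ago vs limit 90 → met
Not met: 1, 3, 6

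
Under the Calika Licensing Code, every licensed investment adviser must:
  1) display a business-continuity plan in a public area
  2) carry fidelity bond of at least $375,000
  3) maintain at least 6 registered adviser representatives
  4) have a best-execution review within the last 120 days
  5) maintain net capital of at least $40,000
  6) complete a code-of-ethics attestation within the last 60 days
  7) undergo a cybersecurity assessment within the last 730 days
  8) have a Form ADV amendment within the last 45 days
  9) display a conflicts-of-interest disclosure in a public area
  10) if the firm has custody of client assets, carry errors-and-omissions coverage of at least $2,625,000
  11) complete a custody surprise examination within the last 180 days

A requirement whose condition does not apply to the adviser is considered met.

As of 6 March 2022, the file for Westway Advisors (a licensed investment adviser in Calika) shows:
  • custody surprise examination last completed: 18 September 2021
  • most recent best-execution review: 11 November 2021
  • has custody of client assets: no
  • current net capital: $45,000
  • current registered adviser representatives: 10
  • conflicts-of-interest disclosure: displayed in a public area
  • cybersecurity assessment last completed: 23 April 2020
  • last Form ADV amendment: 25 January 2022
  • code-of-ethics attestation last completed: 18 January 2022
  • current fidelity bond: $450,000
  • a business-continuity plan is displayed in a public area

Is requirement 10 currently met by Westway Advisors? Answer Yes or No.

Yes

10. condition 'has custody of client assets' does not hold → requirement n/a → met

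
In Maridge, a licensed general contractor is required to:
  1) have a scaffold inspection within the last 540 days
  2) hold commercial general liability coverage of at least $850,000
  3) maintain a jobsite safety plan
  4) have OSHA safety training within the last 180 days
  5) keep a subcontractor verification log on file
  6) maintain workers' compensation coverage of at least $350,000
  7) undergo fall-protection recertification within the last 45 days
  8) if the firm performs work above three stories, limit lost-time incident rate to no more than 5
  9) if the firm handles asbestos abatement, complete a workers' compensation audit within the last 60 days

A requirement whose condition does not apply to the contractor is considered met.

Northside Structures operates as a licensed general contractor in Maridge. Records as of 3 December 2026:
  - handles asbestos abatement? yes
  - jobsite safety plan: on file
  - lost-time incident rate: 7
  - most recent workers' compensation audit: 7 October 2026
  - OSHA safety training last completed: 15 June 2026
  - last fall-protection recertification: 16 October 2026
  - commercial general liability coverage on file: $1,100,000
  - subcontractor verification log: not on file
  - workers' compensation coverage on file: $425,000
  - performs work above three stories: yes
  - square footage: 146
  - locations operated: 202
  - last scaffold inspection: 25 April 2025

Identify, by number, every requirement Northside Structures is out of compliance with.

1, 5, 7, 8

1. scaffold inspection 587 days ago vs limit 540 → not met
2. commercial general liability coverage $1,100,000 ≥ $850,000 → met
3. jobsite safety plan present → met
4. OSHA safety training 171 days ago vs limit 180 → met
5. subcontractor verification log absent → not met
6. workers' compensation coverage $425,000 ≥ $350,000 → met
7. fall-protection recertification 48 days ago vs limit 45 → not met
8. condition 'performs work above three stories' holds; lost-time incident rate 7 > 5 → not met
9. condition 'handles asbestos abatement' holds; workers' compensation audit 57 days ago vs limit 60 → met
Not met: 1, 5, 7, 8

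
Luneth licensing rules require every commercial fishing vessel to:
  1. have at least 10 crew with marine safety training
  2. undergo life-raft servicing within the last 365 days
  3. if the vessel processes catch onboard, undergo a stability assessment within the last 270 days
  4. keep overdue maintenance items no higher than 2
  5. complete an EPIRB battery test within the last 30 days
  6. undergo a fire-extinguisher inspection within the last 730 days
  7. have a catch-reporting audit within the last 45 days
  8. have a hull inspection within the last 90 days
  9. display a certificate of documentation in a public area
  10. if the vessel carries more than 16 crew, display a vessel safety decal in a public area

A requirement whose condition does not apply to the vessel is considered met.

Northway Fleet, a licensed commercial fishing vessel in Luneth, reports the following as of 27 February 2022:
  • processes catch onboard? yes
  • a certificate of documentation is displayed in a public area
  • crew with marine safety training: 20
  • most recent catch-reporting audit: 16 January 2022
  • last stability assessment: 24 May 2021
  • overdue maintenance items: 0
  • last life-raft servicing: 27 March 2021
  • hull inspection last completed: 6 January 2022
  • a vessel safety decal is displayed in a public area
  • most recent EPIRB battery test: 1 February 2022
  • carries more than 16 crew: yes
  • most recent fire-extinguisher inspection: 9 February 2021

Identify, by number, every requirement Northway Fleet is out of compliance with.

1. crew with marine safety training 20 ≥ 10 → met
2. life-raft servicing 337 days ago vs limit 365 → met
3. condition 'processes catch onboard' holds; stability assessment 279 days ago vs limit 270 → not met
4. overdue maintenance items 0 ≤ 2 → met
5. EPIRB battery test 26 days ago vs limit 30 → met
6. fire-extinguisher inspection 383 days ago vs limit 730 → met
7. catch-reporting audit 42 days ago vs limit 45 → met
8. hull inspection 52 days ago vs limit 90 → met
9. certificate of documentation present → met
10. condition 'carries more than 16 crew' holds; vessel safety decal present → met
Not met: 3

3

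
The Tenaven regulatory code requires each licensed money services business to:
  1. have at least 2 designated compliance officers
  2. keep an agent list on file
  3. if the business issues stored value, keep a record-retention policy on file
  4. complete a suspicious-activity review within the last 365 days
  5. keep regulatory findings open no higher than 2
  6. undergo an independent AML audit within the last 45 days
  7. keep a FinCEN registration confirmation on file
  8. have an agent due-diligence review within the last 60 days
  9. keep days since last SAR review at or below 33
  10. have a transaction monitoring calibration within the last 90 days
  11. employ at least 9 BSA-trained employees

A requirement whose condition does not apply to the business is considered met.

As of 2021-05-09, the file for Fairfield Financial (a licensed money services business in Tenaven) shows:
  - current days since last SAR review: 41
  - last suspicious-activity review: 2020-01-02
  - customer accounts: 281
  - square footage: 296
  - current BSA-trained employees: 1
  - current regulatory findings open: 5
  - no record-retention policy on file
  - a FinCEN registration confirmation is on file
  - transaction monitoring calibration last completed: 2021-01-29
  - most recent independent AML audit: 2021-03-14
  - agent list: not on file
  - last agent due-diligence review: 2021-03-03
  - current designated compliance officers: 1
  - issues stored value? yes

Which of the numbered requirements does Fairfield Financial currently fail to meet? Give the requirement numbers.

1, 2, 3, 4, 5, 6, 8, 9, 10, 11

1. designated compliance officers 1 < 2 → not met
2. agent list absent → not met
3. condition 'issues stored value' holds; record-retention policy absent → not met
4. suspicious-activity review 493 days ago vs limit 365 → not met
5. regulatory findings open 5 > 2 → not met
6. independent AML audit 56 days ago vs limit 45 → not met
7. FinCEN registration confirmation present → met
8. agent due-diligence review 67 days ago vs limit 60 → not met
9. days since last SAR review 41 > 33 → not met
10. transaction monitoring calibration 100 days ago vs limit 90 → not met
11. BSA-trained employees 1 < 9 → not met
Not met: 1, 2, 3, 4, 5, 6, 8, 9, 10, 11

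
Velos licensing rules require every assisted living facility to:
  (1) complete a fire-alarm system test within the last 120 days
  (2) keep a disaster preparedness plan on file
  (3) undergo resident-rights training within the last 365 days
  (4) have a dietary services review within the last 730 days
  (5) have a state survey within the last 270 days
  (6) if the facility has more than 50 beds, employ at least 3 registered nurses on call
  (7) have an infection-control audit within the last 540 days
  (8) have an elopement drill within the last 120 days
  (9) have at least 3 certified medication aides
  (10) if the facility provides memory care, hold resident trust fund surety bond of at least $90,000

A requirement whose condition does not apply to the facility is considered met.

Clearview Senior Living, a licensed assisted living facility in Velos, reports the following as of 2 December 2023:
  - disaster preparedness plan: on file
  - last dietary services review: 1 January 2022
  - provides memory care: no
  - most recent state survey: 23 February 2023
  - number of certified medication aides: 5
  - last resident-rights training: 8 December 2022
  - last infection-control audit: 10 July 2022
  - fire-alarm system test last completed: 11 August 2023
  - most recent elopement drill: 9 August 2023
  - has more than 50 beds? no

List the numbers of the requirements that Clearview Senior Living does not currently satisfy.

5

1. fire-alarm system test 113 days ago vs limit 120 → met
2. disaster preparedness plan present → met
3. resident-rights training 359 days ago vs limit 365 → met
4. dietary services review 700 days ago vs limit 730 → met
5. state survey 282 days ago vs limit 270 → not met
6. condition 'has more than 50 beds' does not hold → requirement n/a → met
7. infection-control audit 510 days ago vs limit 540 → met
8. elopement drill 115 days ago vs limit 120 → met
9. certified medication aides 5 ≥ 3 → met
10. condition 'provides memory care' does not hold → requirement n/a → met
Not met: 5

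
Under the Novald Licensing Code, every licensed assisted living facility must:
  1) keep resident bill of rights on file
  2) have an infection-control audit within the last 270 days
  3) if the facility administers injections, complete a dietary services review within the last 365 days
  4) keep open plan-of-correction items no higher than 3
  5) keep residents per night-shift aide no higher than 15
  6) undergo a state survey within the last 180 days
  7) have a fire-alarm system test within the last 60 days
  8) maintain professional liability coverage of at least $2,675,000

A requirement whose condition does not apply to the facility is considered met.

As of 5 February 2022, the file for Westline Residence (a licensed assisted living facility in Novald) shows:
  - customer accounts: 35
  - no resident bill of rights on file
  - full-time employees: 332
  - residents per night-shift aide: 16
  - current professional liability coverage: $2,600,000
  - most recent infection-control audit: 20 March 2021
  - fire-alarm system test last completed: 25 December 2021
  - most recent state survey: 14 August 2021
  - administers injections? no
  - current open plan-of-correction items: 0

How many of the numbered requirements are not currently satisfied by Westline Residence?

1. resident bill of rights absent → not met
2. infection-control audit 322 days ago vs limit 270 → not met
3. condition 'administers injections' does not hold → requirement n/a → met
4. open plan-of-correction items 0 ≤ 3 → met
5. residents per night-shift aide 16 > 15 → not met
6. state survey 175 days ago vs limit 180 → met
7. fire-alarm system test 42 days ago vs limit 60 → met
8. professional liability coverage $2,600,000 < $2,675,000 → not met
Not met: 4 of 8

4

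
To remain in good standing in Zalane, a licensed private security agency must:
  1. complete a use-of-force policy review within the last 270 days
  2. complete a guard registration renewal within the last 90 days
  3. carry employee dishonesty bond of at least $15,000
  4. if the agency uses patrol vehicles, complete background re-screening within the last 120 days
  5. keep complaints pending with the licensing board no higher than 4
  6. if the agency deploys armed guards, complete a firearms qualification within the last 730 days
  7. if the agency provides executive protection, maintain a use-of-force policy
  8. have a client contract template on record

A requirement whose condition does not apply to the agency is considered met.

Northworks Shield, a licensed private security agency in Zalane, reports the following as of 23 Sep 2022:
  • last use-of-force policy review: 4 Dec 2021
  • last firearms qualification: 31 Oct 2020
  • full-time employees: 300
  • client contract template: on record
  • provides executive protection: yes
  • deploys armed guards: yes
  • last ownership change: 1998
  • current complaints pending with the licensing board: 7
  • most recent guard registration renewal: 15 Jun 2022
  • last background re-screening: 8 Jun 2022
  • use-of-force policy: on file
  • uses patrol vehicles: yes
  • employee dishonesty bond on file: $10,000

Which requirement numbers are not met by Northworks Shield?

1. use-of-force policy review 293 days ago vs limit 270 → not met
2. guard registration renewal 100 days ago vs limit 90 → not met
3. employee dishonesty bond $10,000 < $15,000 → not met
4. condition 'uses patrol vehicles' holds; background re-screening 107 days ago vs limit 120 → met
5. complaints pending with the licensing board 7 > 4 → not met
6. condition 'deploys armed guards' holds; firearms qualification 692 days ago vs limit 730 → met
7. condition 'provides executive protection' holds; use-of-force policy present → met
8. client contract template present → met
Not met: 1, 2, 3, 5

1, 2, 3, 5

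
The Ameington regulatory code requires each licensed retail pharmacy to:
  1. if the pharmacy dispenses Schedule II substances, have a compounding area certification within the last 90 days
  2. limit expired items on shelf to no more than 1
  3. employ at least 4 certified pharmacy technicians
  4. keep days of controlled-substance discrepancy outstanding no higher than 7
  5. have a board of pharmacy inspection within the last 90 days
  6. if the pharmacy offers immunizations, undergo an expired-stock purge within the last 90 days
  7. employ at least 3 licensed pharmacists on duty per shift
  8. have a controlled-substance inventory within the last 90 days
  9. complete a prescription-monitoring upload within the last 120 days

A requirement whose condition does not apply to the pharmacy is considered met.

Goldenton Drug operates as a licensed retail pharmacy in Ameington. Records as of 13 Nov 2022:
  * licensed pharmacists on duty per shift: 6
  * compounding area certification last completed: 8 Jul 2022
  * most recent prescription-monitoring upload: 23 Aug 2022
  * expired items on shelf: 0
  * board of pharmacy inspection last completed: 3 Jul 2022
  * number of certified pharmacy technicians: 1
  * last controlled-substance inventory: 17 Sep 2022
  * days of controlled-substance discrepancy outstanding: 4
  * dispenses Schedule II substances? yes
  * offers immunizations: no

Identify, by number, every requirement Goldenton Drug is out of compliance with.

1. condition 'dispenses Schedule II substances' holds; compounding area certification 128 days ago vs limit 90 → not met
2. expired items on shelf 0 ≤ 1 → met
3. certified pharmacy technicians 1 < 4 → not met
4. days of controlled-substance discrepancy outstanding 4 ≤ 7 → met
5. board of pharmacy inspection 133 days ago vs limit 90 → not met
6. condition 'offers immunizations' does not hold → requirement n/a → met
7. licensed pharmacists on duty per shift 6 ≥ 3 → met
8. controlled-substance inventory 57 days ago vs limit 90 → met
9. prescription-monitoring upload 82 days ago vs limit 120 → met
Not met: 1, 3, 5

1, 3, 5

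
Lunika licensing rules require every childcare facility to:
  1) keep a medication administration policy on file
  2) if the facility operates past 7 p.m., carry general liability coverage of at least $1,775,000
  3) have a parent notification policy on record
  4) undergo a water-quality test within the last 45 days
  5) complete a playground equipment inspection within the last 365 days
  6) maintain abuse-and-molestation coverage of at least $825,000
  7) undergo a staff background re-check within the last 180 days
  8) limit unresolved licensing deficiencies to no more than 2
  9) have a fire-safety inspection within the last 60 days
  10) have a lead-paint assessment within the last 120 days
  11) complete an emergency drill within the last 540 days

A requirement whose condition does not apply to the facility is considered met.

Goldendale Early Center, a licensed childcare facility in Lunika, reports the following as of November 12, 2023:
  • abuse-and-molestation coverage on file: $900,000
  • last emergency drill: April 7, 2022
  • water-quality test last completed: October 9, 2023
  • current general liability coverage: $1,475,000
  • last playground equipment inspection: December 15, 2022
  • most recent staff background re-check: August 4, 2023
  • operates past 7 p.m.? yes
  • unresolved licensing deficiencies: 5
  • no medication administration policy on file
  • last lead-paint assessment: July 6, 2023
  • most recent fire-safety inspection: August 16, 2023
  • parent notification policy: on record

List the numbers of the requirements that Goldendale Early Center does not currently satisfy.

1. medication administration policy absent → not met
2. condition 'operates past 7 p.m.' holds; general liability coverage $1,475,000 < $1,775,000 → not met
3. parent notification policy present → met
4. water-quality test 34 days ago vs limit 45 → met
5. playground equipment inspection 332 days ago vs limit 365 → met
6. abuse-and-molestation coverage $900,000 ≥ $825,000 → met
7. staff background re-check 100 days ago vs limit 180 → met
8. unresolved licensing deficiencies 5 > 2 → not met
9. fire-safety inspection 88 days ago vs limit 60 → not met
10. lead-paint assessment 129 days ago vs limit 120 → not met
11. emergency drill 584 days ago vs limit 540 → not met
Not met: 1, 2, 8, 9, 10, 11

1, 2, 8, 9, 10, 11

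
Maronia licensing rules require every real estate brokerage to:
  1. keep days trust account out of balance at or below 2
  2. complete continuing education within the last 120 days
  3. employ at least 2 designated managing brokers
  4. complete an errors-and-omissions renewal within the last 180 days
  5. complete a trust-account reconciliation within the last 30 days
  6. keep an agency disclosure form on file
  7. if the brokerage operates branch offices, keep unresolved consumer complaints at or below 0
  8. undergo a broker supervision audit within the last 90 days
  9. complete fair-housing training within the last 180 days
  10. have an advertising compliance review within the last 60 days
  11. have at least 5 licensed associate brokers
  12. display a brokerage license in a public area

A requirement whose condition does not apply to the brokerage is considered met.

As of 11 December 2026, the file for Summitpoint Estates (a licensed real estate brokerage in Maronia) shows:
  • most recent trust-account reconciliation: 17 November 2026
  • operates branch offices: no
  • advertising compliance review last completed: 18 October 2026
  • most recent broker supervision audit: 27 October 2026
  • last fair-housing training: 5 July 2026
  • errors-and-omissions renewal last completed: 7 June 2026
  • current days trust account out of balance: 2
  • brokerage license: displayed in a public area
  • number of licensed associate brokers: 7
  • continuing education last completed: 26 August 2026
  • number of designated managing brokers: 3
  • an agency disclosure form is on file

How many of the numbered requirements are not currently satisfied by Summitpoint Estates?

1

1. days trust account out of balance 2 ≤ 2 → met
2. continuing education 107 days ago vs limit 120 → met
3. designated managing brokers 3 ≥ 2 → met
4. errors-and-omissions renewal 187 days ago vs limit 180 → not met
5. trust-account reconciliation 24 days ago vs limit 30 → met
6. agency disclosure form present → met
7. condition 'operates branch offices' does not hold → requirement n/a → met
8. broker supervision audit 45 days ago vs limit 90 → met
9. fair-housing training 159 days ago vs limit 180 → met
10. advertising compliance review 54 days ago vs limit 60 → met
11. licensed associate brokers 7 ≥ 5 → met
12. brokerage license present → met
Not met: 1 of 12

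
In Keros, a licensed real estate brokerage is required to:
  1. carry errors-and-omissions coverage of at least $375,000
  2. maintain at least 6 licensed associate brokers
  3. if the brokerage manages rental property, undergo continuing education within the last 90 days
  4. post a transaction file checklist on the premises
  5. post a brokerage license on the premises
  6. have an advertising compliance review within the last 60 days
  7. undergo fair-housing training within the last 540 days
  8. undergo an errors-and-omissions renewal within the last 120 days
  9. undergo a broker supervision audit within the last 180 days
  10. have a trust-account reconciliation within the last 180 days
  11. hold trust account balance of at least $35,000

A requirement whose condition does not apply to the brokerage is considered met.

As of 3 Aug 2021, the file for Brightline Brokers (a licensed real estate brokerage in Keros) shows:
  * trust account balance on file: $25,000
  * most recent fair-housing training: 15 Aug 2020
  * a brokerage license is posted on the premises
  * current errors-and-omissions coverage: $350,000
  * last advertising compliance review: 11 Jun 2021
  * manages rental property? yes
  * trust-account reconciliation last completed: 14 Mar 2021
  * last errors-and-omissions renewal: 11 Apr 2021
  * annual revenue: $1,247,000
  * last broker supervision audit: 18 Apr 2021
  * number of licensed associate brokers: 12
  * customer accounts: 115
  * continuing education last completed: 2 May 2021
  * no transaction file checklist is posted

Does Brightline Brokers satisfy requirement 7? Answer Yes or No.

7. fair-housing training 353 days ago vs limit 540 → met

Yes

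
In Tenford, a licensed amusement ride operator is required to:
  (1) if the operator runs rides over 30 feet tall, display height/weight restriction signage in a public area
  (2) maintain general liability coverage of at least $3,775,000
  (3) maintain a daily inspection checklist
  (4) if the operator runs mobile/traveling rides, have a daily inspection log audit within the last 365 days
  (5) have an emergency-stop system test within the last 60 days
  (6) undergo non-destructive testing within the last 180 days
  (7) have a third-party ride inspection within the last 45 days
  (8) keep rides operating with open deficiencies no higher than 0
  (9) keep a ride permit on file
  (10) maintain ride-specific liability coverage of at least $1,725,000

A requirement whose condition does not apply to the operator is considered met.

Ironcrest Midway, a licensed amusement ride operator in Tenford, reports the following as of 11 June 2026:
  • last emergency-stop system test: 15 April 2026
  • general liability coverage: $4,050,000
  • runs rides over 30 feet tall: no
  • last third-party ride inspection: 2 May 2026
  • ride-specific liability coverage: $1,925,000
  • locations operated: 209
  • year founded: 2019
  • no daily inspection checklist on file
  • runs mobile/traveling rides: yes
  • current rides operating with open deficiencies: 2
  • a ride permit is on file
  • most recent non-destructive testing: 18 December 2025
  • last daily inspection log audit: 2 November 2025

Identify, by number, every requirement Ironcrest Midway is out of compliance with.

3, 8

1. condition 'runs rides over 30 feet tall' does not hold → requirement n/a → met
2. general liability coverage $4,050,000 ≥ $3,775,000 → met
3. daily inspection checklist absent → not met
4. condition 'runs mobile/traveling rides' holds; daily inspection log audit 221 days ago vs limit 365 → met
5. emergency-stop system test 57 days ago vs limit 60 → met
6. non-destructive testing 175 days ago vs limit 180 → met
7. third-party ride inspection 40 days ago vs limit 45 → met
8. rides operating with open deficiencies 2 > 0 → not met
9. ride permit present → met
10. ride-specific liability coverage $1,925,000 ≥ $1,725,000 → met
Not met: 3, 8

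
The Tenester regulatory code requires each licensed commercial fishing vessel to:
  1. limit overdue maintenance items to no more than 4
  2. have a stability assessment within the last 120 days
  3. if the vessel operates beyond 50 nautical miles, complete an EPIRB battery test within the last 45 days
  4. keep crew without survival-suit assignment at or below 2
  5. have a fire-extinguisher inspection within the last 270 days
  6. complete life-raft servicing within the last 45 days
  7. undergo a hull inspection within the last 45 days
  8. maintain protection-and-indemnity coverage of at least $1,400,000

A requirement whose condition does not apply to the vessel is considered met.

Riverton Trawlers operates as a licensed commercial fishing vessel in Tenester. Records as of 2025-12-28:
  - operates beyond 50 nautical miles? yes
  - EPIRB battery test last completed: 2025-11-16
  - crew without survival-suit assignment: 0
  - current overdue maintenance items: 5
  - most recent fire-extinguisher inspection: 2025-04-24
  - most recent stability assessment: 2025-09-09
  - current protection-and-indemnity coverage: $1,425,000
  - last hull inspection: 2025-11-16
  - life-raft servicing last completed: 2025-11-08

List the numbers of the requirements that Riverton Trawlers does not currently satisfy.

1, 6

1. overdue maintenance items 5 > 4 → not met
2. stability assessment 110 days ago vs limit 120 → met
3. condition 'operates beyond 50 nautical miles' holds; EPIRB battery test 42 days ago vs limit 45 → met
4. crew without survival-suit assignment 0 ≤ 2 → met
5. fire-extinguisher inspection 248 days ago vs limit 270 → met
6. life-raft servicing 50 days ago vs limit 45 → not met
7. hull inspection 42 days ago vs limit 45 → met
8. protection-and-indemnity coverage $1,425,000 ≥ $1,400,000 → met
Not met: 1, 6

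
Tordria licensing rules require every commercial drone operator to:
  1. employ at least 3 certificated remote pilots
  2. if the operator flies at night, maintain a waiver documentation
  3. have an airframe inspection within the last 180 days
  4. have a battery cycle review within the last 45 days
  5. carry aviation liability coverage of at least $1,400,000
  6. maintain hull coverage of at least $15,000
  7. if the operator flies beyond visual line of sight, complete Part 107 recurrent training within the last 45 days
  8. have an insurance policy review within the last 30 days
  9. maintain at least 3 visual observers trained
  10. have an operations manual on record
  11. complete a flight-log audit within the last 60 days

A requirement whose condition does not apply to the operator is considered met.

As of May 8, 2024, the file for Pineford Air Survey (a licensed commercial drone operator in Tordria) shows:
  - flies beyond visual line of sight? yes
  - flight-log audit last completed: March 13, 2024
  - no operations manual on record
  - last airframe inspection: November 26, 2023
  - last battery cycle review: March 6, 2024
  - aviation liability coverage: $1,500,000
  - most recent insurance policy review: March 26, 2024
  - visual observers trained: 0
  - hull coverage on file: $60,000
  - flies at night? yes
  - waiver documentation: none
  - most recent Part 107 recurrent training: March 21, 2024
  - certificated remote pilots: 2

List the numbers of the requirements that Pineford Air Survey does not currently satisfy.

1, 2, 4, 7, 8, 9, 10

1. certificated remote pilots 2 < 3 → not met
2. condition 'flies at night' holds; waiver documentation absent → not met
3. airframe inspection 164 days ago vs limit 180 → met
4. battery cycle review 63 days ago vs limit 45 → not met
5. aviation liability coverage $1,500,000 ≥ $1,400,000 → met
6. hull coverage $60,000 ≥ $15,000 → met
7. condition 'flies beyond visual line of sight' holds; Part 107 recurrent training 48 days ago vs limit 45 → not met
8. insurance policy review 43 days ago vs limit 30 → not met
9. visual observers trained 0 < 3 → not met
10. operations manual absent → not met
11. flight-log audit 56 days ago vs limit 60 → met
Not met: 1, 2, 4, 7, 8, 9, 10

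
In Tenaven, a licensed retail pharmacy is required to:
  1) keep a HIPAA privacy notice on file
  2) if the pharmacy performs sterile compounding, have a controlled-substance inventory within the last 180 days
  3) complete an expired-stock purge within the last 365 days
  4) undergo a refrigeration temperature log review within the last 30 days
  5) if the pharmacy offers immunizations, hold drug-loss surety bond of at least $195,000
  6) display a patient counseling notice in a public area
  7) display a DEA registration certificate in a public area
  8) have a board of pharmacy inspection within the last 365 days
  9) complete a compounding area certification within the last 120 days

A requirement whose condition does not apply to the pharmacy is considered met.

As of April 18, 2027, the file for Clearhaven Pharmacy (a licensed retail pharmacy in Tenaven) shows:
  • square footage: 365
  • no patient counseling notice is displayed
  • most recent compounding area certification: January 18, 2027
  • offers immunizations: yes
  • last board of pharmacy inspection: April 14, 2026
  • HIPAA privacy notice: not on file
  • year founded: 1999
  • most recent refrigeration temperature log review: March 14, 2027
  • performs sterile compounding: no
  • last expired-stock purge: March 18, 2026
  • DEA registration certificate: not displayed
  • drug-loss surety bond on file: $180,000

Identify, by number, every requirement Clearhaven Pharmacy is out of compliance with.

1. HIPAA privacy notice absent → not met
2. condition 'performs sterile compounding' does not hold → requirement n/a → met
3. expired-stock purge 396 days ago vs limit 365 → not met
4. refrigeration temperature log review 35 days ago vs limit 30 → not met
5. condition 'offers immunizations' holds; drug-loss surety bond $180,000 < $195,000 → not met
6. patient counseling notice absent → not met
7. DEA registration certificate absent → not met
8. board of pharmacy inspection 369 days ago vs limit 365 → not met
9. compounding area certification 90 days ago vs limit 120 → met
Not met: 1, 3, 4, 5, 6, 7, 8

1, 3, 4, 5, 6, 7, 8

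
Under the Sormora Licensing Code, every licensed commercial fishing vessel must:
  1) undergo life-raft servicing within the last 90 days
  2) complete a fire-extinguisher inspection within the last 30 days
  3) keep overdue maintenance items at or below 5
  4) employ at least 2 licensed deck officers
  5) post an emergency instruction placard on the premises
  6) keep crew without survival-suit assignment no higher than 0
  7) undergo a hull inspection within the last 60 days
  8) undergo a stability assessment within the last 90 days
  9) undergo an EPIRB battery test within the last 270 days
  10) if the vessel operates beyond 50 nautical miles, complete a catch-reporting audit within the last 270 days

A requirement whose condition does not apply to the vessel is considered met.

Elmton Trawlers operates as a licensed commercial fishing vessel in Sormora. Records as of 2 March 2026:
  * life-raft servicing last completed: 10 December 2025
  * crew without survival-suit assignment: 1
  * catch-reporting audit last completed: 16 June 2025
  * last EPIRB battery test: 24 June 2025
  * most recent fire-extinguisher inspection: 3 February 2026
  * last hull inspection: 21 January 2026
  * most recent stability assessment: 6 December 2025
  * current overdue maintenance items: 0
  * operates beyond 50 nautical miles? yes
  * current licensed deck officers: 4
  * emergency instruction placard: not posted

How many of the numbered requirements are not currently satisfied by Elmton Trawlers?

2

1. life-raft servicing 82 days ago vs limit 90 → met
2. fire-extinguisher inspection 27 days ago vs limit 30 → met
3. overdue maintenance items 0 ≤ 5 → met
4. licensed deck officers 4 ≥ 2 → met
5. emergency instruction placard absent → not met
6. crew without survival-suit assignment 1 > 0 → not met
7. hull inspection 40 days ago vs limit 60 → met
8. stability assessment 86 days ago vs limit 90 → met
9. EPIRB battery test 251 days ago vs limit 270 → met
10. condition 'operates beyond 50 nautical miles' holds; catch-reporting audit 259 days ago vs limit 270 → met
Not met: 2 of 10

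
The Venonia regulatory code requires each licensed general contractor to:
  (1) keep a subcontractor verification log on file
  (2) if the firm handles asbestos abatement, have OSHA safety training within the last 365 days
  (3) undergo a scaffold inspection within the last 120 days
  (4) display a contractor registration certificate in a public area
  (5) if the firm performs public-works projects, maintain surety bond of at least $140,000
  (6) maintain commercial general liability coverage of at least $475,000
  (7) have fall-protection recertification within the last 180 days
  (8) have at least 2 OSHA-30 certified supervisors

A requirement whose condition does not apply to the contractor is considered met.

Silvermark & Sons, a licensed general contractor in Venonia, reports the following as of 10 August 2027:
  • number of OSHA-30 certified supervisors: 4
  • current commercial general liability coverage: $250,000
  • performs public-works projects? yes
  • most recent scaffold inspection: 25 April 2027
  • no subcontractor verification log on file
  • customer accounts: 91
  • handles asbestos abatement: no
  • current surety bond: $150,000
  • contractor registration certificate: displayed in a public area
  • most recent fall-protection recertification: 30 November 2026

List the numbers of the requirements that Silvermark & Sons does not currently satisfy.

1. subcontractor verification log absent → not met
2. condition 'handles asbestos abatement' does not hold → requirement n/a → met
3. scaffold inspection 107 days ago vs limit 120 → met
4. contractor registration certificate present → met
5. condition 'performs public-works projects' holds; surety bond $150,000 ≥ $140,000 → met
6. commercial general liability coverage $250,000 < $475,000 → not met
7. fall-protection recertification 253 days ago vs limit 180 → not met
8. OSHA-30 certified supervisors 4 ≥ 2 → met
Not met: 1, 6, 7

1, 6, 7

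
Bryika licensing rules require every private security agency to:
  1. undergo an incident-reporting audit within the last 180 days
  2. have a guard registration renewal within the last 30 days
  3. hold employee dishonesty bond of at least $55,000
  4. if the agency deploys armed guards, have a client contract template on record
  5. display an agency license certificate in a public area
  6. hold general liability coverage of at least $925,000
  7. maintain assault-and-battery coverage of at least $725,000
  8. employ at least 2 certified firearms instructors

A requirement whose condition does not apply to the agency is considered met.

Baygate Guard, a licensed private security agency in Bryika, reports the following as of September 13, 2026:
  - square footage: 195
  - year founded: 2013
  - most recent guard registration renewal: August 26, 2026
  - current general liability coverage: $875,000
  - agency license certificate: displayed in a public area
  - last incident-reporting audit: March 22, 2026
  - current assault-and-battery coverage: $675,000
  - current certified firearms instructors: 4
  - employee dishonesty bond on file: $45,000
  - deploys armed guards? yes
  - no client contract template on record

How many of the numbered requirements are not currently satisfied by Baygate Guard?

4

1. incident-reporting audit 175 days ago vs limit 180 → met
2. guard registration renewal 18 days ago vs limit 30 → met
3. employee dishonesty bond $45,000 < $55,000 → not met
4. condition 'deploys armed guards' holds; client contract template absent → not met
5. agency license certificate present → met
6. general liability coverage $875,000 < $925,000 → not met
7. assault-and-battery coverage $675,000 < $725,000 → not met
8. certified firearms instructors 4 ≥ 2 → met
Not met: 4 of 8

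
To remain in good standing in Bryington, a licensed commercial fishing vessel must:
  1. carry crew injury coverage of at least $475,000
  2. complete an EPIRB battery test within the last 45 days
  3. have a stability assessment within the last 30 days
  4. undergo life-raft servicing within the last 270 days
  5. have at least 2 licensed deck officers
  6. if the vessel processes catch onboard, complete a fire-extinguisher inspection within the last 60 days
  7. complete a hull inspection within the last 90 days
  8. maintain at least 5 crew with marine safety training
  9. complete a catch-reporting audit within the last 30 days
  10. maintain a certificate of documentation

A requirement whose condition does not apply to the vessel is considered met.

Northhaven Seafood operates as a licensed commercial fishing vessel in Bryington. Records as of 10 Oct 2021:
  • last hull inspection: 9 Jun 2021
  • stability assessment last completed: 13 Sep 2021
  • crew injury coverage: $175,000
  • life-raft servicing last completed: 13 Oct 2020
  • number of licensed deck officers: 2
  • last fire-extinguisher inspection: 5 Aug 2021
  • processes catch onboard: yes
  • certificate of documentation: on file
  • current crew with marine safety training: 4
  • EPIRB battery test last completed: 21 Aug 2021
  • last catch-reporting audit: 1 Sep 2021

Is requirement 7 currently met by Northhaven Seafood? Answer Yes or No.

7. hull inspection 123 days ago vs limit 90 → not met

No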